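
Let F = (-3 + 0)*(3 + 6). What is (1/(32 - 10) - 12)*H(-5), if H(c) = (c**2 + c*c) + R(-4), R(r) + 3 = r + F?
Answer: -2104/11 ≈ -191.27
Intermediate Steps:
F = -27 (F = -3*9 = -27)
R(r) = -30 + r (R(r) = -3 + (r - 27) = -3 + (-27 + r) = -30 + r)
H(c) = -34 + 2*c**2 (H(c) = (c**2 + c*c) + (-30 - 4) = (c**2 + c**2) - 34 = 2*c**2 - 34 = -34 + 2*c**2)
(1/(32 - 10) - 12)*H(-5) = (1/(32 - 10) - 12)*(-34 + 2*(-5)**2) = (1/22 - 12)*(-34 + 2*25) = (1/22 - 12)*(-34 + 50) = -263/22*16 = -2104/11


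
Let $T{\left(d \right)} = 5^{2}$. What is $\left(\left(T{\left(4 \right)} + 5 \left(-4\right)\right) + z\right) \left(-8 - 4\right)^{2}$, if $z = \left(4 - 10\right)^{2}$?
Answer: $5904$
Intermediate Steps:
$T{\left(d \right)} = 25$
$z = 36$ ($z = \left(-6\right)^{2} = 36$)
$\left(\left(T{\left(4 \right)} + 5 \left(-4\right)\right) + z\right) \left(-8 - 4\right)^{2} = \left(\left(25 + 5 \left(-4\right)\right) + 36\right) \left(-8 - 4\right)^{2} = \left(\left(25 - 20\right) + 36\right) \left(-12\right)^{2} = \left(5 + 36\right) 144 = 41 \cdot 144 = 5904$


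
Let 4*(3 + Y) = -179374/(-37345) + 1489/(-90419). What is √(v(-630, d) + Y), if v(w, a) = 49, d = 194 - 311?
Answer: √896527350524587155/137824390 ≈ 6.8700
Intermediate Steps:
d = -117
Y = -497084891/275648780 (Y = -3 + (-179374/(-37345) + 1489/(-90419))/4 = -3 + (-179374*(-1/37345) + 1489*(-1/90419))/4 = -3 + (179374/37345 - 1489/90419)/4 = -3 + (¼)*(329861449/68912195) = -3 + 329861449/275648780 = -497084891/275648780 ≈ -1.8033)
√(v(-630, d) + Y) = √(49 - 497084891/275648780) = √(13009705329/275648780) = √896527350524587155/137824390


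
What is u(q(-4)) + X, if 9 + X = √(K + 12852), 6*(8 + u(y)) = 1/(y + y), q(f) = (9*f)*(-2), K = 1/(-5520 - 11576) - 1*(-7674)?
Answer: -14687/864 + √1499800003630/8548 ≈ 126.27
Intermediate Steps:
K = 131194703/17096 (K = 1/(-17096) + 7674 = -1/17096 + 7674 = 131194703/17096 ≈ 7674.0)
q(f) = -18*f
u(y) = -8 + 1/(12*y) (u(y) = -8 + 1/(6*(y + y)) = -8 + 1/(6*((2*y))) = -8 + (1/(2*y))/6 = -8 + 1/(12*y))
X = -9 + √1499800003630/8548 (X = -9 + √(131194703/17096 + 12852) = -9 + √(350912495/17096) = -9 + √1499800003630/8548 ≈ 134.27)
u(q(-4)) + X = (-8 + 1/(12*((-18*(-4))))) + (-9 + √1499800003630/8548) = (-8 + (1/12)/72) + (-9 + √1499800003630/8548) = (-8 + (1/12)*(1/72)) + (-9 + √1499800003630/8548) = (-8 + 1/864) + (-9 + √1499800003630/8548) = -6911/864 + (-9 + √1499800003630/8548) = -14687/864 + √1499800003630/8548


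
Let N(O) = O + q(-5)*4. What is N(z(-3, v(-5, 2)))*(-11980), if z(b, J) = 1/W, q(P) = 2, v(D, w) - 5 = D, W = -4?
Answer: -92845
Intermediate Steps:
v(D, w) = 5 + D
z(b, J) = -¼ (z(b, J) = 1/(-4) = -¼)
N(O) = 8 + O (N(O) = O + 2*4 = O + 8 = 8 + O)
N(z(-3, v(-5, 2)))*(-11980) = (8 - ¼)*(-11980) = (31/4)*(-11980) = -92845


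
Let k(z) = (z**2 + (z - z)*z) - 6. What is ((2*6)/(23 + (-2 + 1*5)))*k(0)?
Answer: -36/13 ≈ -2.7692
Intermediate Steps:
k(z) = -6 + z**2 (k(z) = (z**2 + 0*z) - 6 = (z**2 + 0) - 6 = z**2 - 6 = -6 + z**2)
((2*6)/(23 + (-2 + 1*5)))*k(0) = ((2*6)/(23 + (-2 + 1*5)))*(-6 + 0**2) = (12/(23 + (-2 + 5)))*(-6 + 0) = (12/(23 + 3))*(-6) = (12/26)*(-6) = ((1/26)*12)*(-6) = (6/13)*(-6) = -36/13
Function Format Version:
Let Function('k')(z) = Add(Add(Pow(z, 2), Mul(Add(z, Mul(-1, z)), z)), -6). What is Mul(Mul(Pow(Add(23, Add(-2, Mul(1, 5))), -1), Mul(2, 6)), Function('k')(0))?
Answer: Rational(-36, 13) ≈ -2.7692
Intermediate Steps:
Function('k')(z) = Add(-6, Pow(z, 2)) (Function('k')(z) = Add(Add(Pow(z, 2), Mul(0, z)), -6) = Add(Add(Pow(z, 2), 0), -6) = Add(Pow(z, 2), -6) = Add(-6, Pow(z, 2)))
Mul(Mul(Pow(Add(23, Add(-2, Mul(1, 5))), -1), Mul(2, 6)), Function('k')(0)) = Mul(Mul(Pow(Add(23, Add(-2, Mul(1, 5))), -1), Mul(2, 6)), Add(-6, Pow(0, 2))) = Mul(Mul(Pow(Add(23, Add(-2, 5)), -1), 12), Add(-6, 0)) = Mul(Mul(Pow(Add(23, 3), -1), 12), -6) = Mul(Mul(Pow(26, -1), 12), -6) = Mul(Mul(Rational(1, 26), 12), -6) = Mul(Rational(6, 13), -6) = Rational(-36, 13)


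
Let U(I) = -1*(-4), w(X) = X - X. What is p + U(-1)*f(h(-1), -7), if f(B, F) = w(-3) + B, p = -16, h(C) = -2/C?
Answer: -8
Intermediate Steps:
w(X) = 0
U(I) = 4
f(B, F) = B (f(B, F) = 0 + B = B)
p + U(-1)*f(h(-1), -7) = -16 + 4*(-2/(-1)) = -16 + 4*(-2*(-1)) = -16 + 4*2 = -16 + 8 = -8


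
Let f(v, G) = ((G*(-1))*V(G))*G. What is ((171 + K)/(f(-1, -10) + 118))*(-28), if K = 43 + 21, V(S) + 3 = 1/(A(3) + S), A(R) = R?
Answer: -23030/1513 ≈ -15.221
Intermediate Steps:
V(S) = -3 + 1/(3 + S)
K = 64
f(v, G) = -G²*(-8 - 3*G)/(3 + G) (f(v, G) = ((G*(-1))*((-8 - 3*G)/(3 + G)))*G = ((-G)*((-8 - 3*G)/(3 + G)))*G = (-G*(-8 - 3*G)/(3 + G))*G = -G²*(-8 - 3*G)/(3 + G))
((171 + K)/(f(-1, -10) + 118))*(-28) = ((171 + 64)/((-10)²*(8 + 3*(-10))/(3 - 10) + 118))*(-28) = (235/(100*(8 - 30)/(-7) + 118))*(-28) = (235/(100*(-⅐)*(-22) + 118))*(-28) = (235/(2200/7 + 118))*(-28) = (235/(3026/7))*(-28) = (235*(7/3026))*(-28) = (1645/3026)*(-28) = -23030/1513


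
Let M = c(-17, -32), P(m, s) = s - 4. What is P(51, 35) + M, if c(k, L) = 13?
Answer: 44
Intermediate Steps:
P(m, s) = -4 + s
M = 13
P(51, 35) + M = (-4 + 35) + 13 = 31 + 13 = 44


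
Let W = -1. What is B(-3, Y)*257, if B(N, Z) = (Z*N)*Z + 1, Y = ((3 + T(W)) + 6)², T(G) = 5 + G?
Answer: -22020274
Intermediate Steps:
Y = 169 (Y = ((3 + (5 - 1)) + 6)² = ((3 + 4) + 6)² = (7 + 6)² = 13² = 169)
B(N, Z) = 1 + N*Z² (B(N, Z) = (N*Z)*Z + 1 = N*Z² + 1 = 1 + N*Z²)
B(-3, Y)*257 = (1 - 3*169²)*257 = (1 - 3*28561)*257 = (1 - 85683)*257 = -85682*257 = -22020274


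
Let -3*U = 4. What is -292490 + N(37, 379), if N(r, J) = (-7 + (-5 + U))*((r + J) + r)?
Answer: -298530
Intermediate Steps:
U = -4/3 (U = -1/3*4 = -4/3 ≈ -1.3333)
N(r, J) = -80*r/3 - 40*J/3 (N(r, J) = (-7 + (-5 - 4/3))*((r + J) + r) = (-7 - 19/3)*((J + r) + r) = -40*(J + 2*r)/3 = -80*r/3 - 40*J/3)
-292490 + N(37, 379) = -292490 + (-80/3*37 - 40/3*379) = -292490 + (-2960/3 - 15160/3) = -292490 - 6040 = -298530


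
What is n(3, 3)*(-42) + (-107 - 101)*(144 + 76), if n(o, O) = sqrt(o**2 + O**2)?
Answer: -45760 - 126*sqrt(2) ≈ -45938.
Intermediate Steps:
n(o, O) = sqrt(O**2 + o**2)
n(3, 3)*(-42) + (-107 - 101)*(144 + 76) = sqrt(3**2 + 3**2)*(-42) + (-107 - 101)*(144 + 76) = sqrt(9 + 9)*(-42) - 208*220 = sqrt(18)*(-42) - 45760 = (3*sqrt(2))*(-42) - 45760 = -126*sqrt(2) - 45760 = -45760 - 126*sqrt(2)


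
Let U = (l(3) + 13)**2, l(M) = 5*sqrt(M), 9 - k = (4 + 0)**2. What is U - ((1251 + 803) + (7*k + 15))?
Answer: -1776 + 130*sqrt(3) ≈ -1550.8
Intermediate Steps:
k = -7 (k = 9 - (4 + 0)**2 = 9 - 1*4**2 = 9 - 1*16 = 9 - 16 = -7)
U = (13 + 5*sqrt(3))**2 (U = (5*sqrt(3) + 13)**2 = (13 + 5*sqrt(3))**2 ≈ 469.17)
U - ((1251 + 803) + (7*k + 15)) = (244 + 130*sqrt(3)) - ((1251 + 803) + (7*(-7) + 15)) = (244 + 130*sqrt(3)) - (2054 + (-49 + 15)) = (244 + 130*sqrt(3)) - (2054 - 34) = (244 + 130*sqrt(3)) - 1*2020 = (244 + 130*sqrt(3)) - 2020 = -1776 + 130*sqrt(3)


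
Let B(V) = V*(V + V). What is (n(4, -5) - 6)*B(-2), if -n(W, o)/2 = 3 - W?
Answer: -32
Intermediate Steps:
n(W, o) = -6 + 2*W (n(W, o) = -2*(3 - W) = -6 + 2*W)
B(V) = 2*V**2 (B(V) = V*(2*V) = 2*V**2)
(n(4, -5) - 6)*B(-2) = ((-6 + 2*4) - 6)*(2*(-2)**2) = ((-6 + 8) - 6)*(2*4) = (2 - 6)*8 = -4*8 = -32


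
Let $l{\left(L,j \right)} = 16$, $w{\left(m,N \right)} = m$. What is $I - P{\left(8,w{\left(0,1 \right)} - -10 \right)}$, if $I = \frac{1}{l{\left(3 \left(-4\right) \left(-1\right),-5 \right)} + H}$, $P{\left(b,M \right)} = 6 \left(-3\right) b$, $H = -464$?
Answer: $\frac{64511}{448} \approx 144.0$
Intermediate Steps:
$P{\left(b,M \right)} = - 18 b$
$I = - \frac{1}{448}$ ($I = \frac{1}{16 - 464} = \frac{1}{-448} = - \frac{1}{448} \approx -0.0022321$)
$I - P{\left(8,w{\left(0,1 \right)} - -10 \right)} = - \frac{1}{448} - \left(-18\right) 8 = - \frac{1}{448} - -144 = - \frac{1}{448} + 144 = \frac{64511}{448}$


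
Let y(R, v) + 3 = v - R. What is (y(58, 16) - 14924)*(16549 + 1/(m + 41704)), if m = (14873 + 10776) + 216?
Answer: -16738326549158/67569 ≈ -2.4772e+8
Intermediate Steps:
m = 25865 (m = 25649 + 216 = 25865)
y(R, v) = -3 + v - R (y(R, v) = -3 + (v - R) = -3 + v - R)
(y(58, 16) - 14924)*(16549 + 1/(m + 41704)) = ((-3 + 16 - 1*58) - 14924)*(16549 + 1/(25865 + 41704)) = ((-3 + 16 - 58) - 14924)*(16549 + 1/67569) = (-45 - 14924)*(16549 + 1/67569) = -14969*1118199382/67569 = -16738326549158/67569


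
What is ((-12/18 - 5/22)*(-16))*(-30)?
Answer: -4720/11 ≈ -429.09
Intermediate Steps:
((-12/18 - 5/22)*(-16))*(-30) = ((-12*1/18 - 5*1/22)*(-16))*(-30) = ((-⅔ - 5/22)*(-16))*(-30) = -59/66*(-16)*(-30) = (472/33)*(-30) = -4720/11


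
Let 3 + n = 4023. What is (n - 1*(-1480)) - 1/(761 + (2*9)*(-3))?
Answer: 3888499/707 ≈ 5500.0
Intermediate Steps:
n = 4020 (n = -3 + 4023 = 4020)
(n - 1*(-1480)) - 1/(761 + (2*9)*(-3)) = (4020 - 1*(-1480)) - 1/(761 + (2*9)*(-3)) = (4020 + 1480) - 1/(761 + 18*(-3)) = 5500 - 1/(761 - 54) = 5500 - 1/707 = 3888499/707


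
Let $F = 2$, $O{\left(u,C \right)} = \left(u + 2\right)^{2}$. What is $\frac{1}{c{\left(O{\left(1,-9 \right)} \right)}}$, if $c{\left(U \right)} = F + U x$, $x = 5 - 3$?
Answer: $\frac{1}{20} \approx 0.05$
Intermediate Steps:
$O{\left(u,C \right)} = \left(2 + u\right)^{2}$
$x = 2$ ($x = 5 - 3 = 2$)
$c{\left(U \right)} = 2 + 2 U$ ($c{\left(U \right)} = 2 + U 2 = 2 + 2 U$)
$\frac{1}{c{\left(O{\left(1,-9 \right)} \right)}} = \frac{1}{2 + 2 \left(2 + 1\right)^{2}} = \frac{1}{2 + 2 \cdot 3^{2}} = \frac{1}{2 + 2 \cdot 9} = \frac{1}{2 + 18} = \frac{1}{20}$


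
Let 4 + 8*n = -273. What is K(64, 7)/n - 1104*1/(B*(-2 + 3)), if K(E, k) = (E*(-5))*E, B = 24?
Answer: 151098/277 ≈ 545.48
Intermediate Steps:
K(E, k) = -5*E² (K(E, k) = (-5*E)*E = -5*E²)
n = -277/8 (n = -½ + (⅛)*(-273) = -½ - 273/8 = -277/8 ≈ -34.625)
K(64, 7)/n - 1104*1/(B*(-2 + 3)) = (-5*64²)/(-277/8) - 1104*1/(24*(-2 + 3)) = -5*4096*(-8/277) - 1104/(24*1) = -20480*(-8/277) - 1104/24 = 163840/277 - 1104*1/24 = 163840/277 - 46 = 151098/277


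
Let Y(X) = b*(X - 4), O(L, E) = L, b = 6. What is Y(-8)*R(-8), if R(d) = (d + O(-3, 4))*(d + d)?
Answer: -12672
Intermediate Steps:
Y(X) = -24 + 6*X (Y(X) = 6*(X - 4) = 6*(-4 + X) = -24 + 6*X)
R(d) = 2*d*(-3 + d) (R(d) = (d - 3)*(d + d) = (-3 + d)*(2*d) = 2*d*(-3 + d))
Y(-8)*R(-8) = (-24 + 6*(-8))*(2*(-8)*(-3 - 8)) = (-24 - 48)*(2*(-8)*(-11)) = -72*176 = -12672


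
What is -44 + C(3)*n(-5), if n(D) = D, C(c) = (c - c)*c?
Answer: -44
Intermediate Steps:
C(c) = 0 (C(c) = 0*c = 0)
-44 + C(3)*n(-5) = -44 + 0*(-5) = -44 + 0 = -44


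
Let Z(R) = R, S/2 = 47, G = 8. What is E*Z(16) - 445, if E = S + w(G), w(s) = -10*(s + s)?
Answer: -1501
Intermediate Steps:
w(s) = -20*s
S = 94 (S = 2*47 = 94)
E = -66 (E = 94 - 20*8 = 94 - 160 = -66)
E*Z(16) - 445 = -66*16 - 445 = -1056 - 445 = -1501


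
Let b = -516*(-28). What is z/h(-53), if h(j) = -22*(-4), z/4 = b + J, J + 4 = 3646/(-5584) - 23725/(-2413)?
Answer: 97372455925/148216112 ≈ 656.96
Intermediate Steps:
b = 14448
J = 34892917/6737096 (J = -4 + (3646/(-5584) - 23725/(-2413)) = -4 + (3646*(-1/5584) - 23725*(-1/2413)) = -4 + (-1823/2792 + 23725/2413) = -4 + 61841301/6737096 = 34892917/6737096 ≈ 5.1792)
z = 97372455925/1684274 (z = 4*(14448 + 34892917/6737096) = 4*(97372455925/6737096) = 97372455925/1684274 ≈ 57813.)
h(j) = 88
z/h(-53) = (97372455925/1684274)/88 = (97372455925/1684274)*(1/88) = 97372455925/148216112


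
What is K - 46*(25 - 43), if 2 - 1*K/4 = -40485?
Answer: 162776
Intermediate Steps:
K = 161948 (K = 8 - 4*(-40485) = 8 + 161940 = 161948)
K - 46*(25 - 43) = 161948 - 46*(25 - 43) = 161948 - 46*(-18) = 161948 + 828 = 162776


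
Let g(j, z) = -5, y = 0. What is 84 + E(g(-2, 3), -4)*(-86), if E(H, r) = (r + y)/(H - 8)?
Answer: 748/13 ≈ 57.538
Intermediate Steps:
E(H, r) = r/(-8 + H) (E(H, r) = (r + 0)/(H - 8) = r/(-8 + H))
84 + E(g(-2, 3), -4)*(-86) = 84 - 4/(-8 - 5)*(-86) = 84 - 4/(-13)*(-86) = 84 - 4*(-1/13)*(-86) = 84 + (4/13)*(-86) = 84 - 344/13 = 748/13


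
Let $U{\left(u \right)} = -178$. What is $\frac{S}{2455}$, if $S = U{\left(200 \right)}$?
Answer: $- \frac{178}{2455} \approx -0.072505$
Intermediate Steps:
$S = -178$
$\frac{S}{2455} = - \frac{178}{2455}$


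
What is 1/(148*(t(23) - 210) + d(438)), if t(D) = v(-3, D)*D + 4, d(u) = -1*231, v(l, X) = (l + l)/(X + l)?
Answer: -5/158701 ≈ -3.1506e-5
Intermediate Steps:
v(l, X) = 2*l/(X + l) (v(l, X) = (2*l)/(X + l) = 2*l/(X + l))
d(u) = -231
t(D) = 4 - 6*D/(-3 + D) (t(D) = (2*(-3)/(D - 3))*D + 4 = (2*(-3)/(-3 + D))*D + 4 = (-6/(-3 + D))*D + 4 = -6*D/(-3 + D) + 4 = 4 - 6*D/(-3 + D))
1/(148*(t(23) - 210) + d(438)) = 1/(148*(2*(-6 - 1*23)/(-3 + 23) - 210) - 231) = 1/(148*(2*(-6 - 23)/20 - 210) - 231) = 1/(148*(2*(1/20)*(-29) - 210) - 231) = 1/(148*(-29/10 - 210) - 231) = 1/(148*(-2129/10) - 231) = 1/(-157546/5 - 231) = 1/(-158701/5) = -5/158701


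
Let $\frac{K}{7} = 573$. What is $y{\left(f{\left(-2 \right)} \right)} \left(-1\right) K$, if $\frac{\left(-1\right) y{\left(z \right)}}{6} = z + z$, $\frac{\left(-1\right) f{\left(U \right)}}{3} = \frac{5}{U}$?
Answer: $360990$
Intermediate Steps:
$K = 4011$ ($K = 7 \cdot 573 = 4011$)
$f{\left(U \right)} = - \frac{15}{U}$ ($f{\left(U \right)} = - 3 \frac{5}{U} = - \frac{15}{U}$)
$y{\left(z \right)} = - 12 z$ ($y{\left(z \right)} = - 6 \left(z + z\right) = - 6 \cdot 2 z = - 12 z$)
$y{\left(f{\left(-2 \right)} \right)} \left(-1\right) K = - 12 \left(- \frac{15}{-2}\right) \left(-1\right) 4011 = - 12 \left(\left(-15\right) \left(- \frac{1}{2}\right)\right) \left(-1\right) 4011 = \left(-12\right) \frac{15}{2} \left(-1\right) 4011 = \left(-90\right) \left(-1\right) 4011 = 90 \cdot 4011 = 360990$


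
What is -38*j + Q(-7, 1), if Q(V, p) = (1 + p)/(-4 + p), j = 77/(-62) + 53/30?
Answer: -3194/155 ≈ -20.606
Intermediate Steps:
j = 244/465 (j = 77*(-1/62) + 53*(1/30) = -77/62 + 53/30 = 244/465 ≈ 0.52473)
Q(V, p) = (1 + p)/(-4 + p)
-38*j + Q(-7, 1) = -38*244/465 + (1 + 1)/(-4 + 1) = -9272/465 + 2/(-3) = -9272/465 - ⅓*2 = -9272/465 - ⅔ = -3194/155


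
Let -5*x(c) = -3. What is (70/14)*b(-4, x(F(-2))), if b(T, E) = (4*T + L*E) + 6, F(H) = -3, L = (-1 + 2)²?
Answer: -47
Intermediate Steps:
L = 1 (L = 1² = 1)
x(c) = ⅗ (x(c) = -⅕*(-3) = ⅗)
b(T, E) = 6 + E + 4*T (b(T, E) = (4*T + 1*E) + 6 = (4*T + E) + 6 = (E + 4*T) + 6 = 6 + E + 4*T)
(70/14)*b(-4, x(F(-2))) = (70/14)*(6 + ⅗ + 4*(-4)) = ((1/14)*70)*(6 + ⅗ - 16) = 5*(-47/5) = -47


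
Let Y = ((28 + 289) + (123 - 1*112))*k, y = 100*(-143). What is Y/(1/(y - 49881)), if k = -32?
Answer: 673643776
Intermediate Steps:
y = -14300
Y = -10496 (Y = ((28 + 289) + (123 - 1*112))*(-32) = (317 + (123 - 112))*(-32) = (317 + 11)*(-32) = 328*(-32) = -10496)
Y/(1/(y - 49881)) = -10496/(1/(-14300 - 49881)) = -10496/(1/(-64181)) = -10496/(-1/64181) = -10496*(-64181) = 673643776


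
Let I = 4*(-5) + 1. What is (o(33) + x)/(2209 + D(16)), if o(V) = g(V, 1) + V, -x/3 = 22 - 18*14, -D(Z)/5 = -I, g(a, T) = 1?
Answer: 362/1057 ≈ 0.34248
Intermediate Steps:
I = -19 (I = -20 + 1 = -19)
D(Z) = -95 (D(Z) = -(-5)*(-19) = -5*19 = -95)
x = 690 (x = -3*(22 - 18*14) = -3*(22 - 252) = -3*(-230) = 690)
o(V) = 1 + V
(o(33) + x)/(2209 + D(16)) = ((1 + 33) + 690)/(2209 - 95) = (34 + 690)/2114 = 724*(1/2114) = 362/1057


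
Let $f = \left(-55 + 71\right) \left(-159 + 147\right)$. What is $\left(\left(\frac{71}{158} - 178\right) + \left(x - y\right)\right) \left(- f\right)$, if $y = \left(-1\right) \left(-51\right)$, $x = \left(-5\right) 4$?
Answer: $- \frac{3770016}{79} \approx -47722.0$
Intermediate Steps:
$f = -192$ ($f = 16 \left(-12\right) = -192$)
$x = -20$
$y = 51$
$\left(\left(\frac{71}{158} - 178\right) + \left(x - y\right)\right) \left(- f\right) = \left(\left(\frac{71}{158} - 178\right) - 71\right) \left(\left(-1\right) \left(-192\right)\right) = \left(\left(71 \cdot \frac{1}{158} - 178\right) - 71\right) 192 = \left(\left(\frac{71}{158} - 178\right) - 71\right) 192 = \left(- \frac{28053}{158} - 71\right) 192 = \left(- \frac{39271}{158}\right) 192 = - \frac{3770016}{79}$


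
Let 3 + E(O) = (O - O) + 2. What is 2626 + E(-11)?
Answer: 2625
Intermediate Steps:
E(O) = -1 (E(O) = -3 + ((O - O) + 2) = -3 + (0 + 2) = -3 + 2 = -1)
2626 + E(-11) = 2626 - 1 = 2625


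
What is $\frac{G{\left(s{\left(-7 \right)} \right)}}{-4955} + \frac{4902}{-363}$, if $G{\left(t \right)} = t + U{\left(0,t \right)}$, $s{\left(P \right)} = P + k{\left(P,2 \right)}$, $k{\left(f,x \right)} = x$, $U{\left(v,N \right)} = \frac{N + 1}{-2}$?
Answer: $- \frac{8096107}{599555} \approx -13.504$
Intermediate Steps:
$U{\left(v,N \right)} = - \frac{1}{2} - \frac{N}{2}$ ($U{\left(v,N \right)} = \left(1 + N\right) \left(- \frac{1}{2}\right) = - \frac{1}{2} - \frac{N}{2}$)
$s{\left(P \right)} = 2 + P$ ($s{\left(P \right)} = P + 2 = 2 + P$)
$G{\left(t \right)} = - \frac{1}{2} + \frac{t}{2}$ ($G{\left(t \right)} = t - \left(\frac{1}{2} + \frac{t}{2}\right) = - \frac{1}{2} + \frac{t}{2}$)
$\frac{G{\left(s{\left(-7 \right)} \right)}}{-4955} + \frac{4902}{-363} = \frac{- \frac{1}{2} + \frac{2 - 7}{2}}{-4955} + \frac{4902}{-363} = \left(- \frac{1}{2} + \frac{1}{2} \left(-5\right)\right) \left(- \frac{1}{4955}\right) + 4902 \left(- \frac{1}{363}\right) = \left(- \frac{1}{2} - \frac{5}{2}\right) \left(- \frac{1}{4955}\right) - \frac{1634}{121} = \left(-3\right) \left(- \frac{1}{4955}\right) - \frac{1634}{121} = \frac{3}{4955} - \frac{1634}{121} = - \frac{8096107}{599555}$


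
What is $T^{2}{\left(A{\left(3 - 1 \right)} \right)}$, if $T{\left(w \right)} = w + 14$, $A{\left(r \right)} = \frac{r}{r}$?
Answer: $225$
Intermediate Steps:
$A{\left(r \right)} = 1$
$T{\left(w \right)} = 14 + w$
$T^{2}{\left(A{\left(3 - 1 \right)} \right)} = \left(14 + 1\right)^{2} = 15^{2} = 225$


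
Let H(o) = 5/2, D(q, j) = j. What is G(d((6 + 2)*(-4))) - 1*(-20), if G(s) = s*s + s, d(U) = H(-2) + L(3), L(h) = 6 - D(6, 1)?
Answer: 335/4 ≈ 83.750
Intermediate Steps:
H(o) = 5/2 (H(o) = 5*(½) = 5/2)
L(h) = 5 (L(h) = 6 - 1*1 = 6 - 1 = 5)
d(U) = 15/2 (d(U) = 5/2 + 5 = 15/2)
G(s) = s + s² (G(s) = s² + s = s + s²)
G(d((6 + 2)*(-4))) - 1*(-20) = 15*(1 + 15/2)/2 - 1*(-20) = (15/2)*(17/2) + 20 = 255/4 + 20 = 335/4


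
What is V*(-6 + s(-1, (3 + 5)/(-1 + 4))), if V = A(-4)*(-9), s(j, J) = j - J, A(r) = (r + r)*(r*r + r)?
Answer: -8352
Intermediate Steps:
A(r) = 2*r*(r + r²) (A(r) = (2*r)*(r² + r) = (2*r)*(r + r²) = 2*r*(r + r²))
V = 864 (V = (2*(-4)²*(1 - 4))*(-9) = (2*16*(-3))*(-9) = -96*(-9) = 864)
V*(-6 + s(-1, (3 + 5)/(-1 + 4))) = 864*(-6 + (-1 - (3 + 5)/(-1 + 4))) = 864*(-6 + (-1 - 8/3)) = 864*(-6 - 11/3) = 864*(-29/3) = -8352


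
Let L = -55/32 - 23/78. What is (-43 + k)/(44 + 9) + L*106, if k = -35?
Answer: -7107689/33072 ≈ -214.92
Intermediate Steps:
L = -2513/1248 (L = -55*1/32 - 23*1/78 = -55/32 - 23/78 = -2513/1248 ≈ -2.0136)
(-43 + k)/(44 + 9) + L*106 = (-43 - 35)/(44 + 9) - 2513/1248*106 = -78/53 - 133189/624 = -7107689/33072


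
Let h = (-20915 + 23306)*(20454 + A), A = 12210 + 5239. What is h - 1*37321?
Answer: 90588752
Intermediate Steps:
A = 17449
h = 90626073 (h = (-20915 + 23306)*(20454 + 17449) = 2391*37903 = 90626073)
h - 1*37321 = 90626073 - 1*37321 = 90626073 - 37321 = 90588752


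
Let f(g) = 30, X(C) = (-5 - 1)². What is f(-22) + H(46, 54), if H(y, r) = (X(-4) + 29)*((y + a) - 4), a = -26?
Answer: 1070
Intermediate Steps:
X(C) = 36 (X(C) = (-6)² = 36)
H(y, r) = -1950 + 65*y (H(y, r) = (36 + 29)*((y - 26) - 4) = 65*((-26 + y) - 4) = 65*(-30 + y) = -1950 + 65*y)
f(-22) + H(46, 54) = 30 + (-1950 + 65*46) = 30 + (-1950 + 2990) = 30 + 1040 = 1070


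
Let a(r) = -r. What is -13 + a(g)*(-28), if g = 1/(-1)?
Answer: -41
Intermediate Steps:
g = -1
-13 + a(g)*(-28) = -13 - 1*(-1)*(-28) = -13 + 1*(-28) = -13 - 28 = -41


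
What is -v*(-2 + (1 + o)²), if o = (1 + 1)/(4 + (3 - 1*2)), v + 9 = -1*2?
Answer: -11/25 ≈ -0.44000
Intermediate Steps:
v = -11 (v = -9 - 1*2 = -9 - 2 = -11)
o = ⅖ (o = 2/(4 + (3 - 2)) = 2/(4 + 1) = 2/5 = 2*(⅕) = ⅖ ≈ 0.40000)
-v*(-2 + (1 + o)²) = -(-11)*(-2 + (1 + ⅖)²) = -(-11)*(-2 + (7/5)²) = -(-11)*(-2 + 49/25) = -(-11)*(-1)/25 = -1*11/25 = -11/25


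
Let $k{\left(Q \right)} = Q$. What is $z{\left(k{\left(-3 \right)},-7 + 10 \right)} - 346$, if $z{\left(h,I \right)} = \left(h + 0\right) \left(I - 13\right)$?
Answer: $-316$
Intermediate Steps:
$z{\left(h,I \right)} = h \left(-13 + I\right)$
$z{\left(k{\left(-3 \right)},-7 + 10 \right)} - 346 = - 3 \left(-13 + \left(-7 + 10\right)\right) - 346 = - 3 \left(-13 + 3\right) - 346 = \left(-3\right) \left(-10\right) - 346 = 30 - 346 = -316$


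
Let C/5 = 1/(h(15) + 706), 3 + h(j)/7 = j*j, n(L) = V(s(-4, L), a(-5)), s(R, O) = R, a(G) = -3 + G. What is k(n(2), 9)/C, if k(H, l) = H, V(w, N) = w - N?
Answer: 1808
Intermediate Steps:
n(L) = 4 (n(L) = -4 - (-3 - 5) = -4 - 1*(-8) = -4 + 8 = 4)
h(j) = -21 + 7*j**2 (h(j) = -21 + 7*(j*j) = -21 + 7*j**2)
C = 1/452 (C = 5/((-21 + 7*15**2) + 706) = 5/((-21 + 7*225) + 706) = 5/((-21 + 1575) + 706) = 5/(1554 + 706) = 5/2260 = 5*(1/2260) = 1/452 ≈ 0.0022124)
k(n(2), 9)/C = 4/(1/452) = 4*452 = 1808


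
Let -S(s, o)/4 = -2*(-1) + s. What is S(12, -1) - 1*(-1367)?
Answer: 1311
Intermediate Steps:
S(s, o) = -8 - 4*s (S(s, o) = -4*(-2*(-1) + s) = -4*(2 + s) = -8 - 4*s)
S(12, -1) - 1*(-1367) = (-8 - 4*12) - 1*(-1367) = (-8 - 48) + 1367 = -56 + 1367 = 1311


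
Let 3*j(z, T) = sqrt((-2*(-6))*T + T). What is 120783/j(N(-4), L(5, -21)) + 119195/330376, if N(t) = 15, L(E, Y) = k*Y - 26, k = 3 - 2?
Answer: 119195/330376 - 27873*I*sqrt(611)/47 ≈ 0.36079 - 14659.0*I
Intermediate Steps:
k = 1
L(E, Y) = -26 + Y (L(E, Y) = 1*Y - 26 = Y - 26 = -26 + Y)
j(z, T) = sqrt(13)*sqrt(T)/3 (j(z, T) = sqrt((-2*(-6))*T + T)/3 = sqrt(12*T + T)/3 = sqrt(13*T)/3 = (sqrt(13)*sqrt(T))/3 = sqrt(13)*sqrt(T)/3)
120783/j(N(-4), L(5, -21)) + 119195/330376 = 120783/((sqrt(13)*sqrt(-26 - 21)/3)) + 119195/330376 = 120783/((sqrt(13)*sqrt(-47)/3)) + 119195*(1/330376) = 120783/((sqrt(13)*(I*sqrt(47))/3)) + 119195/330376 = 120783/((I*sqrt(611)/3)) + 119195/330376 = 120783*(-3*I*sqrt(611)/611) + 119195/330376 = -27873*I*sqrt(611)/47 + 119195/330376 = 119195/330376 - 27873*I*sqrt(611)/47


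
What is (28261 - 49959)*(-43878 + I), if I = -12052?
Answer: 1213569140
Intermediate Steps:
(28261 - 49959)*(-43878 + I) = (28261 - 49959)*(-43878 - 12052) = -21698*(-55930) = 1213569140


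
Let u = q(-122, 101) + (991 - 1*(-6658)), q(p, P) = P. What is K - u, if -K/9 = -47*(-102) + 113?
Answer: -51913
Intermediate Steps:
K = -44163 (K = -9*(-47*(-102) + 113) = -9*(4794 + 113) = -9*4907 = -44163)
u = 7750 (u = 101 + (991 - 1*(-6658)) = 101 + (991 + 6658) = 101 + 7649 = 7750)
K - u = -44163 - 1*7750 = -44163 - 7750 = -51913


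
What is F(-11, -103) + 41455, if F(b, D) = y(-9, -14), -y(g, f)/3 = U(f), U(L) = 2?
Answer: 41449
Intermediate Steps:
y(g, f) = -6 (y(g, f) = -3*2 = -6)
F(b, D) = -6
F(-11, -103) + 41455 = -6 + 41455 = 41449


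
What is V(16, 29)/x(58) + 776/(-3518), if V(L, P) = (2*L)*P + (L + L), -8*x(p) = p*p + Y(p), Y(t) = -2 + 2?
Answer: -3703588/1479319 ≈ -2.5036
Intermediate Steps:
Y(t) = 0
x(p) = -p²/8 (x(p) = -(p*p + 0)/8 = -(p² + 0)/8 = -p²/8)
V(L, P) = 2*L + 2*L*P (V(L, P) = 2*L*P + 2*L = 2*L + 2*L*P)
V(16, 29)/x(58) + 776/(-3518) = (2*16*(1 + 29))/((-⅛*58²)) + 776/(-3518) = (2*16*30)/((-⅛*3364)) + 776*(-1/3518) = 960/(-841/2) - 388/1759 = 960*(-2/841) - 388/1759 = -1920/841 - 388/1759 = -3703588/1479319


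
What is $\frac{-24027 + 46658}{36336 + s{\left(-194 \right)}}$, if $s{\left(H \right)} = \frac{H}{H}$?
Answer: $\frac{3233}{5191} \approx 0.62281$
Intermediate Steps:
$s{\left(H \right)} = 1$
$\frac{-24027 + 46658}{36336 + s{\left(-194 \right)}} = \frac{-24027 + 46658}{36336 + 1} = \frac{22631}{36337} = 22631 \cdot \frac{1}{36337} = \frac{3233}{5191}$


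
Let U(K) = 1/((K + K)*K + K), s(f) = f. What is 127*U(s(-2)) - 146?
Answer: -749/6 ≈ -124.83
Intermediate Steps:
U(K) = 1/(K + 2*K²) (U(K) = 1/((2*K)*K + K) = 1/(2*K² + K) = 1/(K + 2*K²))
127*U(s(-2)) - 146 = 127*(1/((-2)*(1 + 2*(-2)))) - 146 = 127*(-1/(2*(1 - 4))) - 146 = 127*(-½/(-3)) - 146 = 127*(-½*(-⅓)) - 146 = 127*(⅙) - 146 = 127/6 - 146 = -749/6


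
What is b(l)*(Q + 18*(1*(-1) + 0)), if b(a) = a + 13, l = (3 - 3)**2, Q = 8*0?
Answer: -234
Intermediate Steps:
Q = 0
l = 0 (l = 0**2 = 0)
b(a) = 13 + a
b(l)*(Q + 18*(1*(-1) + 0)) = (13 + 0)*(0 + 18*(1*(-1) + 0)) = 13*(0 + 18*(-1 + 0)) = 13*(0 + 18*(-1)) = 13*(0 - 18) = 13*(-18) = -234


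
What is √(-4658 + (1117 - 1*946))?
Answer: I*√4487 ≈ 66.985*I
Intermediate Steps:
√(-4658 + (1117 - 1*946)) = √(-4658 + (1117 - 946)) = √(-4658 + 171) = √(-4487) = I*√4487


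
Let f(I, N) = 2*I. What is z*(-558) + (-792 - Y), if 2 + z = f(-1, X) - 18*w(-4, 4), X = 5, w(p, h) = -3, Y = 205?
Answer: -28897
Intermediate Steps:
z = 50 (z = -2 + (2*(-1) - 18*(-3)) = -2 + (-2 + 54) = -2 + 52 = 50)
z*(-558) + (-792 - Y) = 50*(-558) + (-792 - 1*205) = -27900 + (-792 - 205) = -27900 - 997 = -28897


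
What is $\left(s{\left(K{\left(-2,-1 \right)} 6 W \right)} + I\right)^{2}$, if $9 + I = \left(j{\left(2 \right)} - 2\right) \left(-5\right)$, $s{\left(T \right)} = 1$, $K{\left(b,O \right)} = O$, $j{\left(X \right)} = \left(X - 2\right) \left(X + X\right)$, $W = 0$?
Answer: $4$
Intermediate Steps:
$j{\left(X \right)} = 2 X \left(-2 + X\right)$ ($j{\left(X \right)} = \left(-2 + X\right) 2 X = 2 X \left(-2 + X\right)$)
$I = 1$ ($I = -9 + \left(2 \cdot 2 \left(-2 + 2\right) - 2\right) \left(-5\right) = -9 + \left(2 \cdot 2 \cdot 0 - 2\right) \left(-5\right) = -9 + \left(0 - 2\right) \left(-5\right) = -9 - -10 = -9 + 10 = 1$)
$\left(s{\left(K{\left(-2,-1 \right)} 6 W \right)} + I\right)^{2} = \left(1 + 1\right)^{2} = 2^{2} = 4$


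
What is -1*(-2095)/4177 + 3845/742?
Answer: 17615055/3099334 ≈ 5.6835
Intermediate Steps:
-1*(-2095)/4177 + 3845/742 = 2095*(1/4177) + 3845*(1/742) = 2095/4177 + 3845/742 = 17615055/3099334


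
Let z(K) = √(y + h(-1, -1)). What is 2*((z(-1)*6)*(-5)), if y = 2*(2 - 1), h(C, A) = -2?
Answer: 0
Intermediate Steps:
y = 2 (y = 2*1 = 2)
z(K) = 0 (z(K) = √(2 - 2) = √0 = 0)
2*((z(-1)*6)*(-5)) = 2*((0*6)*(-5)) = 2*(0*(-5)) = 2*0 = 0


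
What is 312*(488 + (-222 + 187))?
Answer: 141336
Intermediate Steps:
312*(488 + (-222 + 187)) = 312*(488 - 35) = 312*453 = 141336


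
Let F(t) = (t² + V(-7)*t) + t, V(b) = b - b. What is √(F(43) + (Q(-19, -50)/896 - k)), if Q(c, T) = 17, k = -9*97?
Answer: 3*√3853822/112 ≈ 52.583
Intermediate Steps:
k = -873
V(b) = 0
F(t) = t + t² (F(t) = (t² + 0*t) + t = (t² + 0) + t = t² + t = t + t²)
√(F(43) + (Q(-19, -50)/896 - k)) = √(43*(1 + 43) + (17/896 - 1*(-873))) = √(43*44 + (17*(1/896) + 873)) = √(1892 + (17/896 + 873)) = √(1892 + 782225/896) = √(2477457/896) = 3*√3853822/112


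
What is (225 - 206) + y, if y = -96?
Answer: -77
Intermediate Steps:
(225 - 206) + y = (225 - 206) - 96 = 19 - 96 = -77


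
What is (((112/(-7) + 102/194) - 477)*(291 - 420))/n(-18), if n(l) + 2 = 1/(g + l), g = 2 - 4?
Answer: -123246600/3977 ≈ -30990.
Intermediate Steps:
g = -2
n(l) = -2 + 1/(-2 + l)
(((112/(-7) + 102/194) - 477)*(291 - 420))/n(-18) = (((112/(-7) + 102/194) - 477)*(291 - 420))/(((5 - 2*(-18))/(-2 - 18))) = (((112*(-⅐) + 102*(1/194)) - 477)*(-129))/(((5 + 36)/(-20))) = (((-16 + 51/97) - 477)*(-129))/((-1/20*41)) = ((-1501/97 - 477)*(-129))/(-41/20) = -47770/97*(-129)*(-20/41) = (6162330/97)*(-20/41) = -123246600/3977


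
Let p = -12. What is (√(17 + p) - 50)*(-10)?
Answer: 500 - 10*√5 ≈ 477.64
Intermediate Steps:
(√(17 + p) - 50)*(-10) = (√(17 - 12) - 50)*(-10) = (√5 - 50)*(-10) = (-50 + √5)*(-10) = 500 - 10*√5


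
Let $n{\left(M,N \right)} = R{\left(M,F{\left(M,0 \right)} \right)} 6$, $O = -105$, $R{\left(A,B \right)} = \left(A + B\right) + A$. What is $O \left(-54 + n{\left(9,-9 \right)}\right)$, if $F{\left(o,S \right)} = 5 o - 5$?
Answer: $-30870$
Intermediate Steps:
$F{\left(o,S \right)} = -5 + 5 o$
$R{\left(A,B \right)} = B + 2 A$
$n{\left(M,N \right)} = -30 + 42 M$ ($n{\left(M,N \right)} = \left(\left(-5 + 5 M\right) + 2 M\right) 6 = \left(-5 + 7 M\right) 6 = -30 + 42 M$)
$O \left(-54 + n{\left(9,-9 \right)}\right) = - 105 \left(-54 + \left(-30 + 42 \cdot 9\right)\right) = - 105 \left(-54 + \left(-30 + 378\right)\right) = - 105 \left(-54 + 348\right) = \left(-105\right) 294 = -30870$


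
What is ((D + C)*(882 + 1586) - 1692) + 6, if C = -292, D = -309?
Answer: -1484954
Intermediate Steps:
((D + C)*(882 + 1586) - 1692) + 6 = ((-309 - 292)*(882 + 1586) - 1692) + 6 = (-601*2468 - 1692) + 6 = (-1483268 - 1692) + 6 = -1484960 + 6 = -1484954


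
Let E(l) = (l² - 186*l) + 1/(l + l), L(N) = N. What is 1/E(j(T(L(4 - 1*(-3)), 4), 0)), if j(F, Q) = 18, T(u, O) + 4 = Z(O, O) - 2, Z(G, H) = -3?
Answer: -36/108863 ≈ -0.00033069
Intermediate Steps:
T(u, O) = -9 (T(u, O) = -4 + (-3 - 2) = -4 - 5 = -9)
E(l) = l² + 1/(2*l) - 186*l (E(l) = (l² - 186*l) + 1/(2*l) = l² + 1/(2*l) - 186*l)
1/E(j(T(L(4 - 1*(-3)), 4), 0)) = 1/(18² + (½)/18 - 186*18) = 1/(324 + (½)*(1/18) - 3348) = 1/(324 + 1/36 - 3348) = 1/(-108863/36) = -36/108863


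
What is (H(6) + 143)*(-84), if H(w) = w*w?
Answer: -15036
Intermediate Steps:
H(w) = w**2
(H(6) + 143)*(-84) = (6**2 + 143)*(-84) = (36 + 143)*(-84) = 179*(-84) = -15036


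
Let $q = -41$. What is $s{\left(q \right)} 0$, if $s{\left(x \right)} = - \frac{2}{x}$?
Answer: $0$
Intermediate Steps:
$s{\left(q \right)} 0 = - \frac{2}{-41} \cdot 0 = \left(-2\right) \left(- \frac{1}{41}\right) 0 = \frac{2}{41} \cdot 0 = 0$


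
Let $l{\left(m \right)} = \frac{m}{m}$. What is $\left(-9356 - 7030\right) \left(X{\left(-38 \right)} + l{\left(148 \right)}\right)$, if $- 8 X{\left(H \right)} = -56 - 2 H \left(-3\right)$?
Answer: $-598089$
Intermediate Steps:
$X{\left(H \right)} = 7 - \frac{3 H}{4}$ ($X{\left(H \right)} = - \frac{-56 - 2 H \left(-3\right)}{8} = - \frac{-56 - - 6 H}{8} = - \frac{-56 + 6 H}{8} = 7 - \frac{3 H}{4}$)
$l{\left(m \right)} = 1$
$\left(-9356 - 7030\right) \left(X{\left(-38 \right)} + l{\left(148 \right)}\right) = \left(-9356 - 7030\right) \left(\left(7 - - \frac{57}{2}\right) + 1\right) = - 16386 \left(\left(7 + \frac{57}{2}\right) + 1\right) = - 16386 \left(\frac{71}{2} + 1\right) = \left(-16386\right) \frac{73}{2} = -598089$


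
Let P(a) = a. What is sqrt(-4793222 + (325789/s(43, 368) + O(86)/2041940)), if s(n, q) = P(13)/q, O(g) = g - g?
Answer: sqrt(748520058)/13 ≈ 2104.5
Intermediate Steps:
O(g) = 0
s(n, q) = 13/q
sqrt(-4793222 + (325789/s(43, 368) + O(86)/2041940)) = sqrt(-4793222 + (325789/((13/368)) + 0/2041940)) = sqrt(-4793222 + (325789/((13*(1/368))) + 0*(1/2041940))) = sqrt(-4793222 + (325789/(13/368) + 0)) = sqrt(-4793222 + (325789*(368/13) + 0)) = sqrt(-4793222 + (119890352/13 + 0)) = sqrt(-4793222 + 119890352/13) = sqrt(57578466/13) = sqrt(748520058)/13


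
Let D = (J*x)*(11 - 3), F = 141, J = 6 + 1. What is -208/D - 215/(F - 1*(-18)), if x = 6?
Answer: -2194/1113 ≈ -1.9712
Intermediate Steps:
J = 7
D = 336 (D = (7*6)*(11 - 3) = 42*8 = 336)
-208/D - 215/(F - 1*(-18)) = -208/336 - 215/(141 - 1*(-18)) = -208*1/336 - 215/(141 + 18) = -13/21 - 215/159 = -2194/1113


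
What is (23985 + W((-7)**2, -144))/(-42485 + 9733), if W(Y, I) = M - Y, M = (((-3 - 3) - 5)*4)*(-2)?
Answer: -3003/4094 ≈ -0.73351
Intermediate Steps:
M = 88 (M = ((-6 - 5)*4)*(-2) = -11*4*(-2) = -44*(-2) = 88)
W(Y, I) = 88 - Y
(23985 + W((-7)**2, -144))/(-42485 + 9733) = (23985 + (88 - 1*(-7)**2))/(-42485 + 9733) = (23985 + (88 - 1*49))/(-32752) = (23985 + (88 - 49))*(-1/32752) = (23985 + 39)*(-1/32752) = 24024*(-1/32752) = -3003/4094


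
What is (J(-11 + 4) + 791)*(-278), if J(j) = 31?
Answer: -228516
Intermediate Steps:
(J(-11 + 4) + 791)*(-278) = (31 + 791)*(-278) = 822*(-278) = -228516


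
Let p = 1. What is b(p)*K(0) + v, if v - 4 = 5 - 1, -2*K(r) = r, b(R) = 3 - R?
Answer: 8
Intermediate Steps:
K(r) = -r/2
v = 8 (v = 4 + (5 - 1) = 4 + 4 = 8)
b(p)*K(0) + v = (3 - 1*1)*(-½*0) + 8 = (3 - 1)*0 + 8 = 2*0 + 8 = 0 + 8 = 8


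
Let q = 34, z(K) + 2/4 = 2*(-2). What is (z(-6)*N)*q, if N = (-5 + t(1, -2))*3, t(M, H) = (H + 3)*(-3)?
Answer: 3672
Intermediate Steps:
z(K) = -9/2 (z(K) = -½ + 2*(-2) = -½ - 4 = -9/2)
t(M, H) = -9 - 3*H (t(M, H) = (3 + H)*(-3) = -9 - 3*H)
N = -24 (N = (-5 + (-9 - 3*(-2)))*3 = (-5 + (-9 + 6))*3 = (-5 - 3)*3 = -8*3 = -24)
(z(-6)*N)*q = -9/2*(-24)*34 = 108*34 = 3672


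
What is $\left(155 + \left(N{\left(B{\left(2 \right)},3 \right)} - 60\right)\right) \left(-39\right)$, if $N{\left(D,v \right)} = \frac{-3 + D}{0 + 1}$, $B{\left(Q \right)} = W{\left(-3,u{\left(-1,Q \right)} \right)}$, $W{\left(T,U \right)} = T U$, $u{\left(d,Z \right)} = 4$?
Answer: $-3120$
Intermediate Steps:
$B{\left(Q \right)} = -12$ ($B{\left(Q \right)} = \left(-3\right) 4 = -12$)
$N{\left(D,v \right)} = -3 + D$ ($N{\left(D,v \right)} = \frac{-3 + D}{1} = \left(-3 + D\right) 1 = -3 + D$)
$\left(155 + \left(N{\left(B{\left(2 \right)},3 \right)} - 60\right)\right) \left(-39\right) = \left(155 - 75\right) \left(-39\right) = 80 \left(-39\right) = -3120$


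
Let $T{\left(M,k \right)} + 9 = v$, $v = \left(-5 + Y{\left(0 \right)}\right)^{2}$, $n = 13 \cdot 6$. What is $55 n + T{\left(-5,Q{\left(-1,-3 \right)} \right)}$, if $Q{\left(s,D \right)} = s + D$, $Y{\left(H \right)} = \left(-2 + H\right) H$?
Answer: $4306$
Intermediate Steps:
$n = 78$
$Y{\left(H \right)} = H \left(-2 + H\right)$
$Q{\left(s,D \right)} = D + s$
$v = 25$ ($v = \left(-5 + 0 \left(-2 + 0\right)\right)^{2} = \left(-5 + 0 \left(-2\right)\right)^{2} = \left(-5 + 0\right)^{2} = \left(-5\right)^{2} = 25$)
$T{\left(M,k \right)} = 16$ ($T{\left(M,k \right)} = -9 + 25 = 16$)
$55 n + T{\left(-5,Q{\left(-1,-3 \right)} \right)} = 55 \cdot 78 + 16 = 4290 + 16 = 4306$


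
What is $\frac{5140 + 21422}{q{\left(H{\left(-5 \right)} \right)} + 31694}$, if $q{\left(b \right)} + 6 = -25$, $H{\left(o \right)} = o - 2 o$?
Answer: $\frac{26562}{31663} \approx 0.8389$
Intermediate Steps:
$H{\left(o \right)} = - o$
$q{\left(b \right)} = -31$ ($q{\left(b \right)} = -6 - 25 = -31$)
$\frac{5140 + 21422}{q{\left(H{\left(-5 \right)} \right)} + 31694} = \frac{5140 + 21422}{-31 + 31694} = \frac{26562}{31663}$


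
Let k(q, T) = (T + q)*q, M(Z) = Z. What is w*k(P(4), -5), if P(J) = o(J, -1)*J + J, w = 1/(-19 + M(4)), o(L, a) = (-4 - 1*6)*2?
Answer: -2052/5 ≈ -410.40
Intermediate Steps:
o(L, a) = -20 (o(L, a) = (-4 - 6)*2 = -10*2 = -20)
w = -1/15 (w = 1/(-19 + 4) = 1/(-15) = -1/15 ≈ -0.066667)
P(J) = -19*J (P(J) = -20*J + J = -19*J)
k(q, T) = q*(T + q)
w*k(P(4), -5) = -(-19*4)*(-5 - 19*4)/15 = -(-76)*(-5 - 76)/15 = -(-76)*(-81)/15 = -1/15*6156 = -2052/5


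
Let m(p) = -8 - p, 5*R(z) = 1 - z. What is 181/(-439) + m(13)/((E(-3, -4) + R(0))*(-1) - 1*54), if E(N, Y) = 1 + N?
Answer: -382/38193 ≈ -0.010002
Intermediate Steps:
R(z) = ⅕ - z/5 (R(z) = (1 - z)/5 = ⅕ - z/5)
181/(-439) + m(13)/((E(-3, -4) + R(0))*(-1) - 1*54) = 181/(-439) + (-8 - 1*13)/(((1 - 3) + (⅕ - ⅕*0))*(-1) - 1*54) = 181*(-1/439) + (-8 - 13)/((-2 + (⅕ + 0))*(-1) - 54) = -181/439 - 21/((-2 + ⅕)*(-1) - 54) = -181/439 - 21/(-9/5*(-1) - 54) = -181/439 - 21/(9/5 - 54) = -181/439 - 21/(-261/5) = -181/439 - 21*(-5/261) = -181/439 + 35/87 = -382/38193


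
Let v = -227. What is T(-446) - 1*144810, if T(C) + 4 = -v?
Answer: -144587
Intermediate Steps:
T(C) = 223 (T(C) = -4 - 1*(-227) = -4 + 227 = 223)
T(-446) - 1*144810 = 223 - 1*144810 = 223 - 144810 = -144587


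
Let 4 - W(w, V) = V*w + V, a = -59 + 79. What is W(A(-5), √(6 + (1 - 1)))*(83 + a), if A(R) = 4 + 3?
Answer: 412 - 824*√6 ≈ -1606.4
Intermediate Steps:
A(R) = 7
a = 20
W(w, V) = 4 - V - V*w (W(w, V) = 4 - (V*w + V) = 4 - (V + V*w) = 4 + (-V - V*w) = 4 - V - V*w)
W(A(-5), √(6 + (1 - 1)))*(83 + a) = (4 - √(6 + (1 - 1)) - 1*√(6 + (1 - 1))*7)*(83 + 20) = (4 - √(6 + 0) - 1*√(6 + 0)*7)*103 = (4 - √6 - 1*√6*7)*103 = (4 - √6 - 7*√6)*103 = (4 - 8*√6)*103 = 412 - 824*√6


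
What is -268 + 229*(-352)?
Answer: -80876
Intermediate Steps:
-268 + 229*(-352) = -268 - 80608 = -80876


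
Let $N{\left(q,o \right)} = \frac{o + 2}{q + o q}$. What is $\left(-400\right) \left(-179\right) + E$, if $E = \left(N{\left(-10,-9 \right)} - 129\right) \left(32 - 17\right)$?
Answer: $\frac{1114619}{16} \approx 69664.0$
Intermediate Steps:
$N{\left(q,o \right)} = \frac{2 + o}{q + o q}$
$E = - \frac{30981}{16}$ ($E = \left(\frac{2 - 9}{\left(-10\right) \left(1 - 9\right)} - 129\right) \left(32 - 17\right) = \left(\left(- \frac{1}{10}\right) \frac{1}{-8} \left(-7\right) - 129\right) 15 = \left(\left(- \frac{1}{10}\right) \left(- \frac{1}{8}\right) \left(-7\right) - 129\right) 15 = \left(- \frac{7}{80} - 129\right) 15 = \left(- \frac{10327}{80}\right) 15 = - \frac{30981}{16} \approx -1936.3$)
$\left(-400\right) \left(-179\right) + E = \left(-400\right) \left(-179\right) - \frac{30981}{16} = 71600 - \frac{30981}{16} = \frac{1114619}{16}$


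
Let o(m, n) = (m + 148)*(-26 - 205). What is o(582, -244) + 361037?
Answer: 192407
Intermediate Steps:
o(m, n) = -34188 - 231*m (o(m, n) = (148 + m)*(-231) = -34188 - 231*m)
o(582, -244) + 361037 = (-34188 - 231*582) + 361037 = (-34188 - 134442) + 361037 = -168630 + 361037 = 192407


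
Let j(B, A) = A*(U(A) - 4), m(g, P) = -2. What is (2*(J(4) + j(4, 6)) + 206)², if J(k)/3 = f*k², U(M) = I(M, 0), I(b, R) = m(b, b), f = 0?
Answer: 17956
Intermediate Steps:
I(b, R) = -2
U(M) = -2
j(B, A) = -6*A (j(B, A) = A*(-2 - 4) = A*(-6) = -6*A)
J(k) = 0 (J(k) = 3*(0*k²) = 3*0 = 0)
(2*(J(4) + j(4, 6)) + 206)² = (2*(0 - 6*6) + 206)² = (2*(0 - 36) + 206)² = (2*(-36) + 206)² = (-72 + 206)² = 134² = 17956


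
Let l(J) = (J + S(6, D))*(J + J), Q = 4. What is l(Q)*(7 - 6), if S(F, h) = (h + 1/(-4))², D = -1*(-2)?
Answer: 113/2 ≈ 56.500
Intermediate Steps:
D = 2
S(F, h) = (-¼ + h)² (S(F, h) = (h - ¼)² = (-¼ + h)²)
l(J) = 2*J*(49/16 + J) (l(J) = (J + (-1 + 4*2)²/16)*(J + J) = (J + (-1 + 8)²/16)*(2*J) = (J + (1/16)*7²)*(2*J) = (J + (1/16)*49)*(2*J) = (J + 49/16)*(2*J) = (49/16 + J)*(2*J) = 2*J*(49/16 + J))
l(Q)*(7 - 6) = ((⅛)*4*(49 + 16*4))*(7 - 6) = ((⅛)*4*(49 + 64))*1 = ((⅛)*4*113)*1 = (113/2)*1 = 113/2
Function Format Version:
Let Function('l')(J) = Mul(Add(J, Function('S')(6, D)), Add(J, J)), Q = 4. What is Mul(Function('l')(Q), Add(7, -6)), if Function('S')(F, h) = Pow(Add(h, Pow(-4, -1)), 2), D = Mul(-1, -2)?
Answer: Rational(113, 2) ≈ 56.500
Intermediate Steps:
D = 2
Function('S')(F, h) = Pow(Add(Rational(-1, 4), h), 2) (Function('S')(F, h) = Pow(Add(h, Rational(-1, 4)), 2) = Pow(Add(Rational(-1, 4), h), 2))
Function('l')(J) = Mul(2, J, Add(Rational(49, 16), J)) (Function('l')(J) = Mul(Add(J, Mul(Rational(1, 16), Pow(Add(-1, Mul(4, 2)), 2))), Add(J, J)) = Mul(Add(J, Mul(Rational(1, 16), Pow(Add(-1, 8), 2))), Mul(2, J)) = Mul(Add(J, Mul(Rational(1, 16), Pow(7, 2))), Mul(2, J)) = Mul(Add(J, Mul(Rational(1, 16), 49)), Mul(2, J)) = Mul(Add(J, Rational(49, 16)), Mul(2, J)) = Mul(Add(Rational(49, 16), J), Mul(2, J)) = Mul(2, J, Add(Rational(49, 16), J)))
Mul(Function('l')(Q), Add(7, -6)) = Mul(Mul(Rational(1, 8), 4, Add(49, Mul(16, 4))), Add(7, -6)) = Mul(Mul(Rational(1, 8), 4, Add(49, 64)), 1) = Mul(Mul(Rational(1, 8), 4, 113), 1) = Mul(Rational(113, 2), 1) = Rational(113, 2)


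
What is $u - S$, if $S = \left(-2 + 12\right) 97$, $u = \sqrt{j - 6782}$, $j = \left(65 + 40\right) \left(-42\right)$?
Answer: $-970 + 2 i \sqrt{2798} \approx -970.0 + 105.79 i$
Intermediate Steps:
$j = -4410$ ($j = 105 \left(-42\right) = -4410$)
$u = 2 i \sqrt{2798}$ ($u = \sqrt{-4410 - 6782} = \sqrt{-11192} = 2 i \sqrt{2798} \approx 105.79 i$)
$S = 970$ ($S = 10 \cdot 97 = 970$)
$u - S = 2 i \sqrt{2798} - 970 = -970 + 2 i \sqrt{2798}$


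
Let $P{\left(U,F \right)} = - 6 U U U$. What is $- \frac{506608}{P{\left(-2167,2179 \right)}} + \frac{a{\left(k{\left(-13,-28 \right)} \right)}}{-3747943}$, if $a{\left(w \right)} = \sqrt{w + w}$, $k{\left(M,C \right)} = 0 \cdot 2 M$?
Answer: $- \frac{253304}{30527974389} \approx -8.2974 \cdot 10^{-6}$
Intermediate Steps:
$k{\left(M,C \right)} = 0$ ($k{\left(M,C \right)} = 0 M = 0$)
$P{\left(U,F \right)} = - 6 U^{3}$ ($P{\left(U,F \right)} = - 6 U^{2} U = - 6 U^{3}$)
$a{\left(w \right)} = \sqrt{2} \sqrt{w}$ ($a{\left(w \right)} = \sqrt{2 w} = \sqrt{2} \sqrt{w}$)
$- \frac{506608}{P{\left(-2167,2179 \right)}} + \frac{a{\left(k{\left(-13,-28 \right)} \right)}}{-3747943} = - \frac{506608}{\left(-6\right) \left(-2167\right)^{3}} + \frac{\sqrt{2} \sqrt{0}}{-3747943} = - \frac{506608}{\left(-6\right) \left(-10175991463\right)} + \sqrt{2} \cdot 0 \left(- \frac{1}{3747943}\right) = - \frac{506608}{61055948778} + 0 \left(- \frac{1}{3747943}\right) = \left(-506608\right) \frac{1}{61055948778} + 0 = - \frac{253304}{30527974389} + 0 = - \frac{253304}{30527974389}$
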